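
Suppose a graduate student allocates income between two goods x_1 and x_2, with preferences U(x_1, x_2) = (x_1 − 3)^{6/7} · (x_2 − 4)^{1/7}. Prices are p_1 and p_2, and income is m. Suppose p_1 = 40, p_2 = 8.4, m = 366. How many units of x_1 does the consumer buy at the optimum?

MRS = 6·(x_2−4)/(x_1−3). Tangency with p_1/p_2 gives x_2−4 = (1/6)·(p_1/p_2)·(x_1−3).
After buying the subsistence bundle (3, 4), a share 6/7 of the remaining income goes to x_1: x_1* = 3 + 6/7·(m − 3p_1 − 4p_2)/p_1.
Discretionary income = 366 − 3·40 − 4·8.4 = 212.4; x_1* = 3 + 6/7·212.4/40 = 7.5514.

x_1* = 7.5514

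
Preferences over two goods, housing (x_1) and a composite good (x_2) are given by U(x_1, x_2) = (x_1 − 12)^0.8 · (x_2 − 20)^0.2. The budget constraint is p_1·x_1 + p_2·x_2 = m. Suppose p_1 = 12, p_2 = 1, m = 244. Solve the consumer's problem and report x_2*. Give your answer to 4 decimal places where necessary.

x_2* = 36

Let x_1' = x_1−12, x_2' = x_2−20. MRS = 4·x_2'/x_1' = p_1/p_2.
After buying the subsistence bundle (12, 20), a share 0.8 of the remaining income goes to x_1: x_1* = 12 + 0.8·(m − 12p_1 − 20p_2)/p_1.
Discretionary income = 244 − 12·12 − 20·1 = 80; x_2* = 20 + 0.2·80/1 = 36.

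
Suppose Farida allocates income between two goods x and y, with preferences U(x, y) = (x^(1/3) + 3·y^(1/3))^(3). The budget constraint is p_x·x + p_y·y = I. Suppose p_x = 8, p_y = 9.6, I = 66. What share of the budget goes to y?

From the CES first-order condition, (1/3)·(y/x)^(2/3) = p_x/p_y.
Hence y/x = (3·p_x/p_y)^(1/(2/3)), i.e. raised to the 1.5 power.
With the ratio pinned down, the budget gives x* = I/(p_x + p_y·(y/x)) and y* = (y/x)·x*.
Numerically y/x = 3.952847, so x* = 66/(8 + 9.6·3.952847) = 1.4364 and y* = 3.952847·1.4364 = 5.678.
Expenditure on y: 9.6·5.678 = 54.5086; share = 0.8259.

share on y = 0.8259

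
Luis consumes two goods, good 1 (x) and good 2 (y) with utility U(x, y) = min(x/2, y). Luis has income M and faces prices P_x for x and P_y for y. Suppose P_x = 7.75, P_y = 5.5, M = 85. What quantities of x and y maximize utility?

x* = 8.0952, y* = 4.0476

Leontief preferences: the optimum is at the kink where x/2 = y/1, i.e. y = (1/2)·x.
Budget: P_x·x + P_y·(1/2)·x = M, so (2·P_x + P_y)·x = 2·M.
Demand: x*(P_x,P_y,M) = 2·M/(2·P_x + P_y), y* = M/(2·P_x + P_y).
Here 2·7.75 + 5.5 = 21, giving x* = 8.0952 and y* = 4.0476.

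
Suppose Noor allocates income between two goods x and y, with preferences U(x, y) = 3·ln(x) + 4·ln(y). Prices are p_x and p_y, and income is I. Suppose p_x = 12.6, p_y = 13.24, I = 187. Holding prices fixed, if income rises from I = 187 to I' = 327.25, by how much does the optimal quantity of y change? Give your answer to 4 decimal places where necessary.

MU_x/MU_y = (3·y)/(4·x); tangency sets this equal to p_x/p_y.
So 3·p_y·y = 4·p_x·x; combined with the budget, a share 3/7 of income goes to x.
Demand: x*(p_x,p_y,I) = 3/7·I/p_x and y* = 4/7·I/p_y.
At p_x=12.6, p_y=13.24, I=187: y* = 4/7·187/13.24 = 8.0708.
At I' = 327.25: y* = 14.1239. Change: 14.1239 − 8.0708 = 6.0531.

Δy* = 6.0531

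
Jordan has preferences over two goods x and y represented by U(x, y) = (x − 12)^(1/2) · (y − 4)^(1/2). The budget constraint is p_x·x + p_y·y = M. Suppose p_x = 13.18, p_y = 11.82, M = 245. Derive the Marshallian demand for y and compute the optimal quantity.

Let x' = x−12, y' = y−4. MRS = y'/x' = p_x/p_y.
After buying the subsistence bundle (12, 4), a share 0.5 of the remaining income goes to x: x* = 12 + 0.5·(M − 12p_x − 4p_y)/p_x.
Discretionary income = 245 − 12·13.18 − 4·11.82 = 39.56; y* = 4 + 0.5·39.56/11.82 = 5.6734.

y* = 5.6734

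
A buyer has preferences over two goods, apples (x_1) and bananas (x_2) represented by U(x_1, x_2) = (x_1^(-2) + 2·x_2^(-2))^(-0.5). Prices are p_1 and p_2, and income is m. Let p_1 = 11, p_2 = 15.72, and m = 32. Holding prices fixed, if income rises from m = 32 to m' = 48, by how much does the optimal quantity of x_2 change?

Δx_2* = 0.6261

MRS = MU_x_1/MU_x_2 = (1/2)·(x_2/x_1)^(3). Set equal to p_1/p_2.
Hence x_2/x_1 = (2·p_1/p_2)^(1/(3)), i.e. raised to the 1/3 power.
With the ratio pinned down, the budget gives x_1* = m/(p_1 + p_2·(x_2/x_1)) and x_2* = (x_2/x_1)·x_1*.
Numerically x_2/x_1 = 1.118553, so x_1* = 32/(11 + 15.72·1.118553) = 1.1195 and x_2* = 1.118553·1.1195 = 1.2522.
At m' = 48: x_2* = 1.8784. Change: 1.8784 − 1.2522 = 0.6261.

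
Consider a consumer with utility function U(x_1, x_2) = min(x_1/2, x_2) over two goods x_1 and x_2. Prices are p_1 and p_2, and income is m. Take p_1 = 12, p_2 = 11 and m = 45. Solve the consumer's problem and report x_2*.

Leontief preferences: the optimum is at the kink where x_1/2 = x_2/1, i.e. x_2 = (1/2)·x_1.
Budget: p_1·x_1 + p_2·(1/2)·x_1 = m, so (2·p_1 + p_2)·x_1 = 2·m.
Demand: x_1*(p_1,p_2,m) = 2·m/(2·p_1 + p_2), x_2* = m/(2·p_1 + p_2).
Here 2·12 + 11 = 35, giving x_2* = 1.2857.

x_2* = 1.2857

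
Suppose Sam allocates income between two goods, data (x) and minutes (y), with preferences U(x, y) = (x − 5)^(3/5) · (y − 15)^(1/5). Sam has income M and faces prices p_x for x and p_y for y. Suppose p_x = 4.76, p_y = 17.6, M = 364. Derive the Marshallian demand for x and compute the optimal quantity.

x* = 17.0063

This is Cobb-Douglas in (x−5, y−15): tangency gives 0.6·p_y·(y−15) = 0.2·p_x·(x−5).
After buying the subsistence bundle (5, 15), a share 0.75 of the remaining income goes to x: x* = 5 + 0.75·(M − 5p_x − 15p_y)/p_x.
Discretionary income = 364 − 5·4.76 − 15·17.6 = 76.2; x* = 5 + 0.75·76.2/4.76 = 17.0063.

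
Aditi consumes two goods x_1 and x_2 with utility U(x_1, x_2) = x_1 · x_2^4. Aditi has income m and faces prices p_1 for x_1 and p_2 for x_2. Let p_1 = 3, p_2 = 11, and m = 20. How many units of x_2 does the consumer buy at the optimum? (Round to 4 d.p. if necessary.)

Tangency: MRS = (1/4)·x_2/x_1 = p_1/p_2.
Rearranging, p_2·x_2 = 4·p_1·x_1. Substituting into the budget gives p_1·x_1·(1 + 4) = m.
Demand: x_1*(p_1,p_2,m) = 0.2·m/p_1 and x_2* = 0.8·m/p_2.
At p_1=3, p_2=11, m=20: x_2* = 0.8·20/11 = 1.4545.

x_2* = 1.4545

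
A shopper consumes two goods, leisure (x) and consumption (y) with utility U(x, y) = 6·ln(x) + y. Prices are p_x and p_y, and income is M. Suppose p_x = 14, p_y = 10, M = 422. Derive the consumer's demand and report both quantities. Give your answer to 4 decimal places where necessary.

Set MRS = p_x/p_y: (6/x)/1 = p_x/p_y.
So x*(p_x,p_y) = 6·p_y/p_x, independent of income; and y* = (M − 6·p_y)/p_y.
At the given prices: x* = 6·10/14 = 4.2857, and y* = 36.2.

x* = 4.2857, y* = 36.2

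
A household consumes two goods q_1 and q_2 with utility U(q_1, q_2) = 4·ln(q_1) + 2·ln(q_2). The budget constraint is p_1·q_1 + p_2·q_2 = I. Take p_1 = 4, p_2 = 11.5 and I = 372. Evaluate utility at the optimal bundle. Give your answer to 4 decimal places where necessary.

V = 21.2644

MU_q_1/MU_q_2 = (4·q_2)/(2·q_1); tangency sets this equal to p_1/p_2.
Rearranging, p_2·q_2 = (1/2)·p_1·q_1. Substituting into the budget gives p_1·q_1·(1 + (1/2)) = I.
Demand: q_1*(p_1,p_2,I) = 2/3·I/p_1 and q_2* = 1/3·I/p_2.
At p_1=4, p_2=11.5, I=372: q_1* = 2/3·372/4 = 62, q_2* = 10.7826.
Utility at the optimum: U(62, 10.7826) = 21.2644.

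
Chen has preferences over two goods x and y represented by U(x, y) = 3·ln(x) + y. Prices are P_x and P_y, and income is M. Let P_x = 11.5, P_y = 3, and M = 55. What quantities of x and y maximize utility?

Set MRS = P_x/P_y: (3/x)/1 = P_x/P_y.
So x*(P_x,P_y) = 3·P_y/P_x, independent of income; and y* = (M − 3·P_y)/P_y.
At the given prices: x* = 3·3/11.5 = 0.7826, and y* = 15.3333.

x* = 0.7826, y* = 15.3333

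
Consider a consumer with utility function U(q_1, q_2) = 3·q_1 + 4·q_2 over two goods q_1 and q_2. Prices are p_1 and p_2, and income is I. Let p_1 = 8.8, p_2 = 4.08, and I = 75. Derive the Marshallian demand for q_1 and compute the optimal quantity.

q_1* = 0

Perfect substitutes: compare marginal utility per dollar. 3/p_1 vs 4/p_2 → 0.3409 vs 0.9804.
q_2 gives more utility per dollar, so spend all income on q_2: q_2* = I/p_2, q_1* = 0.
Numerically: q_1* = 0, q_2* = 18.3824.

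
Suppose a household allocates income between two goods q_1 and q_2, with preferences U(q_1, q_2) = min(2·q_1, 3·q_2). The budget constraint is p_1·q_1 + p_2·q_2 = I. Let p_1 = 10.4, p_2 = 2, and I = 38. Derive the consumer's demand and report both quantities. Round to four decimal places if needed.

Leontief preferences: the optimum is at the kink where q_1/3 = q_2/2, i.e. q_2 = (2/3)·q_1.
Budget: p_1·q_1 + p_2·(2/3)·q_1 = I, so (3·p_1 + 2·p_2)·q_1 = 3·I.
Demand: q_1*(p_1,p_2,I) = 3·I/(3·p_1 + 2·p_2), q_2* = 2·I/(3·p_1 + 2·p_2).
Here 3·10.4 + 2·2 = 35.2, giving q_1* = 3.2386 and q_2* = 2.1591.

q_1* = 3.2386, q_2* = 2.1591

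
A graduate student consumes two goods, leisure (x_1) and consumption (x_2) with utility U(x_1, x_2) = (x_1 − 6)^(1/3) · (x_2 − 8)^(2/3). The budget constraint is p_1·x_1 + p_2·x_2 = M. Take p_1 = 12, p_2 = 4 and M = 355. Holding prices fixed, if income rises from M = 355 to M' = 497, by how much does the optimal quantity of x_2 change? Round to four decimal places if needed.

Δx_2* = 23.6667

Let x_1' = x_1−6, x_2' = x_2−8. MRS = (1/2)·x_2'/x_1' = p_1/p_2.
Substituting into the budget: x_1* = 6 + 1/3·(M − 6·p_1 − 8·p_2)/p_1, and x_2* = 8 + 2/3·(…)/p_2.
Discretionary income = 355 − 6·12 − 8·4 = 251; x_2* = 8 + 2/3·251/4 = 49.8333.
At M' = 497: x_2* = 73.5. Change: 73.5 − 49.8333 = 23.6667.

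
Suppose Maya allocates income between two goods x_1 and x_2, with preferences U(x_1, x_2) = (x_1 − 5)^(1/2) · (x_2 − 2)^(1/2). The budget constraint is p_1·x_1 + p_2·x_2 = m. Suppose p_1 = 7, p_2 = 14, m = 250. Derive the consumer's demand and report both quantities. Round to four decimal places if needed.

This is Cobb-Douglas in (x_1−5, x_2−2): tangency gives 0.5·p_2·(x_2−2) = 0.5·p_1·(x_1−5).
Substituting into the budget: x_1* = 5 + 0.5·(m − 5·p_1 − 2·p_2)/p_1, and x_2* = 2 + 0.5·(…)/p_2.
Discretionary income = 250 − 5·7 − 2·14 = 187; x_1* = 5 + 0.5·187/7 = 18.3571; x_2* = 2 + 0.5·187/14 = 8.6786.

x_1* = 18.3571, x_2* = 8.6786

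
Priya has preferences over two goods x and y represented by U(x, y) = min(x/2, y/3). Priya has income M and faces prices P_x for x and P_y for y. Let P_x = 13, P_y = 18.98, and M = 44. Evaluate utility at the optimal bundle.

With perfect complements, no substitution: consume in ratio x:y = 2:3.
Budget: P_x·x + P_y·(3/2)·x = M, so (2·P_x + 3·P_y)·x = 2·M.
Demand: x*(P_x,P_y,M) = 2·M/(2·P_x + 3·P_y), y* = 3·M/(2·P_x + 3·P_y).
Here 2·13 + 3·18.98 = 82.94, giving x* = 1.061 and y* = 1.5915.
Utility at the optimum: U(1.061, 1.5915) = 0.5305.

V = 0.5305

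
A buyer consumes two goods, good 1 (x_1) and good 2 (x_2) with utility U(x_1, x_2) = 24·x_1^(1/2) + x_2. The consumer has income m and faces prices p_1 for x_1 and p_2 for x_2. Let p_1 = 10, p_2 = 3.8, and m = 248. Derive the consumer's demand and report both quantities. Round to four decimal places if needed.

x_1* = 20.7936, x_2* = 10.5432

Utility is quasi-linear in x_2; the FOC for x_1 is 12/√x_1 = p_1/p_2.
Solve: √x_1 = 12·p_2/p_1, so x_1*(p_1,p_2) = (12·p_2/p_1)², and x_2* = (m − p_1·x_1*)/p_2.
Plugging in: x_1* = (12·3.8/10)² = 20.7936, x_2* = 10.5432.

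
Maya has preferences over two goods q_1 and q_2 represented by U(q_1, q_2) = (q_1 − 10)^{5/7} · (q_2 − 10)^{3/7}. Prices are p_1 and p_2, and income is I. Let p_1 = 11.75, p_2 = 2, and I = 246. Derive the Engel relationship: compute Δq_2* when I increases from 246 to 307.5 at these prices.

Let q_1' = q_1−10, q_2' = q_2−10. MRS = (5/3)·q_2'/q_1' = p_1/p_2.
Substituting into the budget: q_1* = 10 + 0.625·(I − 10·p_1 − 10·p_2)/p_1, and q_2* = 10 + 0.375·(…)/p_2.
Discretionary income = 246 − 10·11.75 − 10·2 = 108.5; q_2* = 10 + 0.375·108.5/2 = 30.3438.
At I' = 307.5: q_2* = 41.875. Change: 41.875 − 30.3438 = 11.5312.

Δq_2* = 11.5312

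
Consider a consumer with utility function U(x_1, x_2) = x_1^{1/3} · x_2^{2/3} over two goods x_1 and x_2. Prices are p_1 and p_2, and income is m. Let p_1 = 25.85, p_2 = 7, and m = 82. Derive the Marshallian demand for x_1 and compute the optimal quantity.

x_1* = 1.0574

The MRS is (1/2)·x_2/x_1. Set MRS = p_1/p_2.
Rearranging, p_2·x_2 = 2·p_1·x_1. Substituting into the budget gives p_1·x_1·(1 + 2) = m.
Demand: x_1*(p_1,p_2,m) = 1/3·m/p_1 and x_2* = 2/3·m/p_2.
At p_1=25.85, p_2=7, m=82: x_1* = 1/3·82/25.85 = 1.0574.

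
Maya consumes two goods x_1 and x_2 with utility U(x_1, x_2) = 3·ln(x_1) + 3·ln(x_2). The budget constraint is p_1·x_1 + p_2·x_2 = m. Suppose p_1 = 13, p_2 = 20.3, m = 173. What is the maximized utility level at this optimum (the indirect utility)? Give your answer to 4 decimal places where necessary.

Tangency: MRS = x_2/x_1 = p_1/p_2.
So 3·p_2·x_2 = 3·p_1·x_1; combined with the budget, a share 0.5 of income goes to x_1.
Demand: x_1*(p_1,p_2,m) = 0.5·m/p_1 and x_2* = 0.5·m/p_2.
At p_1=13, p_2=20.3, m=173: x_1* = 0.5·173/13 = 6.6538, x_2* = 4.2611.
Utility at the optimum: U(6.6538, 4.2611) = 10.0342.

V = 10.0342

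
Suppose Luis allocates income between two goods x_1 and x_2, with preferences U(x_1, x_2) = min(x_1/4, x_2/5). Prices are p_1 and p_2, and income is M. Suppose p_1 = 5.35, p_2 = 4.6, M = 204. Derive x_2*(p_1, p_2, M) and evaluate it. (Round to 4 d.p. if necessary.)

x_2* = 22.973

With perfect complements, no substitution: consume in ratio x_1:x_2 = 4:5.
Budget: p_1·x_1 + p_2·(5/4)·x_1 = M, so (4·p_1 + 5·p_2)·x_1 = 4·M.
Demand: x_1*(p_1,p_2,M) = 4·M/(4·p_1 + 5·p_2), x_2* = 5·M/(4·p_1 + 5·p_2).
Here 4·5.35 + 5·4.6 = 44.4, giving x_2* = 22.973.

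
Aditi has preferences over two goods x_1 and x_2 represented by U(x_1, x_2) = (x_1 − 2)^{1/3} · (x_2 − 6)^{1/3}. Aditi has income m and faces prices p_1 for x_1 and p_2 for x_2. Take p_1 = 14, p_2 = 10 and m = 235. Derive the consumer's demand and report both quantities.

x_1* = 7.25, x_2* = 13.35

Let x_1' = x_1−2, x_2' = x_2−6. MRS = x_2'/x_1' = p_1/p_2.
After buying the subsistence bundle (2, 6), a share 0.5 of the remaining income goes to x_1: x_1* = 2 + 0.5·(m − 2p_1 − 6p_2)/p_1.
Discretionary income = 235 − 2·14 − 6·10 = 147; x_1* = 2 + 0.5·147/14 = 7.25; x_2* = 6 + 0.5·147/10 = 13.35.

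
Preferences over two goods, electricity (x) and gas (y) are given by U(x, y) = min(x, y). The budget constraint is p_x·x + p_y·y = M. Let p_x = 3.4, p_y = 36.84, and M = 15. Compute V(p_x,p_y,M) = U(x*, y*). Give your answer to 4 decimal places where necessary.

With perfect complements, no substitution: consume in ratio x:y = 1:1.
Budget: p_x·x + p_y·x = M, so (p_x + p_y)·x = M.
Demand: x*(p_x,p_y,M) = M/(p_x + p_y), y* = M/(p_x + p_y).
Here 3.4 + 36.84 = 40.24, giving x* = 0.3728 and y* = 0.3728.
Utility at the optimum: U(0.3728, 0.3728) = 0.3728.

V = 0.3728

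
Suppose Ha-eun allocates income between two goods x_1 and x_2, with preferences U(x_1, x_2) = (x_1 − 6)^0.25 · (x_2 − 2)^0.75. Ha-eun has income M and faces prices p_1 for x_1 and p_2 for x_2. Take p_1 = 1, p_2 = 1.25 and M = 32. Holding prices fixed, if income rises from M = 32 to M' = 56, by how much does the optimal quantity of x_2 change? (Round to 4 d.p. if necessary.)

This is Cobb-Douglas in (x_1−6, x_2−2): tangency gives 0.25·p_2·(x_2−2) = 0.75·p_1·(x_1−6).
After buying the subsistence bundle (6, 2), a share 0.25 of the remaining income goes to x_1: x_1* = 6 + 0.25·(M − 6p_1 − 2p_2)/p_1.
Discretionary income = 32 − 6·1 − 2·1.25 = 23.5; x_2* = 2 + 0.75·23.5/1.25 = 16.1.
At M' = 56: x_2* = 30.5. Change: 30.5 − 16.1 = 14.4.

Δx_2* = 14.4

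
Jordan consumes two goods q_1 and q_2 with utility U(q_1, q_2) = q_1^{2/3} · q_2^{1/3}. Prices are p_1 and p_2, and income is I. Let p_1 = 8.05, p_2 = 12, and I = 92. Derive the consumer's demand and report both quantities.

q_1* = 7.619, q_2* = 2.5556

Demand: q_1*(p_1,p_2,I) = 2/3·I/p_1 and q_2* = 1/3·I/p_2.
At p_1=8.05, p_2=12, I=92: q_1* = 2/3·92/8.05 = 7.619, q_2* = 2.5556.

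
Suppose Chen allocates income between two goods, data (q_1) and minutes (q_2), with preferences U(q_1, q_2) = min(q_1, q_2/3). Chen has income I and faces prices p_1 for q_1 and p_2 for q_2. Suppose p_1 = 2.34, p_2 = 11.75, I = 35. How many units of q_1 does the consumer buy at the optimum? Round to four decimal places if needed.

q_1* = 0.9311

Leontief preferences: the optimum is at the kink where q_1/1 = q_2/3, i.e. q_2 = 3·q_1.
Budget: p_1·q_1 + p_2·3·q_1 = I, so (p_1 + 3·p_2)·q_1 = I.
Demand: q_1*(p_1,p_2,I) = I/(p_1 + 3·p_2), q_2* = 3·I/(p_1 + 3·p_2).
Here 2.34 + 3·11.75 = 37.59, giving q_1* = 0.9311.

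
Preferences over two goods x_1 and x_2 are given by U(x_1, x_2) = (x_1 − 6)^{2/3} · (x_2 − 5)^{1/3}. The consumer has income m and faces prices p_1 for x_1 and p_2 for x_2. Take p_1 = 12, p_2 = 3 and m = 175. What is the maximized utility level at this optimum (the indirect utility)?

V = 6.1596

Discretionary income = 175 − 6·12 − 5·3 = 88; x_1* = 6 + 2/3·88/12 = 10.8889; x_2* = 5 + 1/3·88/3 = 14.7778.
Utility at the optimum: U(10.8889, 14.7778) = 6.1596.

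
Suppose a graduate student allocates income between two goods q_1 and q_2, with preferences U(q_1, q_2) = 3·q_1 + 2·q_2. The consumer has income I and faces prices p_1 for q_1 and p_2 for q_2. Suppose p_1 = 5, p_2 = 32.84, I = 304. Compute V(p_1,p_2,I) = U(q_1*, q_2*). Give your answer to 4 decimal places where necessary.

Linear utility — the consumer picks whichever good has higher MU/price: 3/5 = 0.6 vs 2/32.84 = 0.0609.
q_1 gives more utility per dollar, so spend all income on q_1: q_1* = I/p_1, q_2* = 0.
Numerically: q_1* = 60.8, q_2* = 0.
Utility at the optimum: U(60.8, 0) = 182.4.

V = 182.4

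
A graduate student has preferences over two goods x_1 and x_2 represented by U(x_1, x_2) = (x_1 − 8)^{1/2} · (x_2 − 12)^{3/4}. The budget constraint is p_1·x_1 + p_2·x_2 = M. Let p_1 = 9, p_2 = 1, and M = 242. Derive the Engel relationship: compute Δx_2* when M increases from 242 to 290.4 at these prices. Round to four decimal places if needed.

MRS = (2/3)·(x_2−12)/(x_1−8). Tangency with p_1/p_2 gives x_2−12 = (3/2)·(p_1/p_2)·(x_1−8).
Substituting into the budget: x_1* = 8 + 0.4·(M − 8·p_1 − 12·p_2)/p_1, and x_2* = 12 + 0.6·(…)/p_2.
Discretionary income = 242 − 8·9 − 12·1 = 158; x_2* = 12 + 0.6·158/1 = 106.8.
At M' = 290.4: x_2* = 135.84. Change: 135.84 − 106.8 = 29.04.

Δx_2* = 29.04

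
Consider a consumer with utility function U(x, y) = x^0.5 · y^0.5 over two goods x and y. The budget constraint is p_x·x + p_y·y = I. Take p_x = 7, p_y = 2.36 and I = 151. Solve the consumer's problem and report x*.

x* = 10.7857

MU_x/MU_y = (0.5·y)/(0.5·x); tangency sets this equal to p_x/p_y.
Rearranging, p_y·y = p_x·x. Substituting into the budget gives p_x·x·(1 + 1) = I.
Demand: x*(p_x,p_y,I) = 0.5·I/p_x and y* = 0.5·I/p_y.
At p_x=7, p_y=2.36, I=151: x* = 0.5·151/7 = 10.7857.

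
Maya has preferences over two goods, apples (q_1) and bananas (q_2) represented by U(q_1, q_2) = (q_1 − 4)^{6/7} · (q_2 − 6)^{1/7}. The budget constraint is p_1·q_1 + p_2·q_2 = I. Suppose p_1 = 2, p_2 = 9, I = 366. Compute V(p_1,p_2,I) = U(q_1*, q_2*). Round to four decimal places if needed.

V = 81.361

Let q_1' = q_1−4, q_2' = q_2−6. MRS = 6·q_2'/q_1' = p_1/p_2.
Substituting into the budget: q_1* = 4 + 6/7·(I − 4·p_1 − 6·p_2)/p_1, and q_2* = 6 + 1/7·(…)/p_2.
Discretionary income = 366 − 4·2 − 6·9 = 304; q_1* = 4 + 6/7·304/2 = 134.2857; q_2* = 6 + 1/7·304/9 = 10.8254.
Utility at the optimum: U(134.2857, 10.8254) = 81.361.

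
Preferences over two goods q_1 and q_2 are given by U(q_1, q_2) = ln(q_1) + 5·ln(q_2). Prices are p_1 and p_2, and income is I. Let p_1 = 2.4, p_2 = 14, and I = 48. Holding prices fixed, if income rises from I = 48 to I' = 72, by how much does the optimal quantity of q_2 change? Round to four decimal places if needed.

Tangency: MRS = (1/5)·q_2/q_1 = p_1/p_2.
Rearranging, p_2·q_2 = 5·p_1·q_1. Substituting into the budget gives p_1·q_1·(1 + 5) = I.
Demand: q_1*(p_1,p_2,I) = 1/6·I/p_1 and q_2* = 5/6·I/p_2.
At p_1=2.4, p_2=14, I=48: q_2* = 5/6·48/14 = 2.8571.
At I' = 72: q_2* = 4.2857. Change: 4.2857 − 2.8571 = 1.4286.

Δq_2* = 1.4286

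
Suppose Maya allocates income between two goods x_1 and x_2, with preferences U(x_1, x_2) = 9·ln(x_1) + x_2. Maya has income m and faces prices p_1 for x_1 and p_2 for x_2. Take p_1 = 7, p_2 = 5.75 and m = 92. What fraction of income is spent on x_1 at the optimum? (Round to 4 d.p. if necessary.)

share on x_1 = 0.5625

MU_x_1 = 9/x_1, MU_x_2 = 1. Tangency: 9/x_1 = p_1/p_2.
So x_1*(p_1,p_2) = 9·p_2/p_1, independent of income; and x_2* = (m − 9·p_2)/p_2.
At the given prices: x_1* = 9·5.75/7 = 7.3929, and x_2* = 7.
Expenditure on x_1: 7·7.3929 = 51.75; share = 0.5625.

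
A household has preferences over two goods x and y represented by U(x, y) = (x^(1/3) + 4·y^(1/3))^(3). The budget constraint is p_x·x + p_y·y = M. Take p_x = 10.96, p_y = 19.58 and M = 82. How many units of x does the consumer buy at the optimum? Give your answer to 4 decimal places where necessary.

x* = 1.0711

From the CES first-order condition, (1/4)·(y/x)^(2/3) = p_x/p_y.
Hence y/x = (4·p_x/p_y)^(1/(2/3)), i.e. raised to the 1.5 power.
Substitute y = (y/x)·x into the budget: x* = M/(p_x + p_y·(y/x)).
Numerically y/x = 3.350324, so x* = 82/(10.96 + 19.58·3.350324) = 1.0711.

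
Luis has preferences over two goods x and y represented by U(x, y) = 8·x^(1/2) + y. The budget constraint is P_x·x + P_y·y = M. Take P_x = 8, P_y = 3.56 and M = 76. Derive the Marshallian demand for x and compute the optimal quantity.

Set MRS = P_x/P_y: 4·x^(−1/2) = P_x/P_y.
Solve: √x = 4·P_y/P_x, so x*(P_x,P_y) = (4·P_y/P_x)², and y* = (M − P_x·x*)/P_y.
Plugging in: x* = (4·3.56/8)² = 3.1684.

x* = 3.1684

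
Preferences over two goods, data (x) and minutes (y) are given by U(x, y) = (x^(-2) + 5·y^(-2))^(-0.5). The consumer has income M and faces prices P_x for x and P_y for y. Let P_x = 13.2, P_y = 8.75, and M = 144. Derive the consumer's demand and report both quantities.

x* = 4.7431, y* = 9.3019

From the CES first-order condition, (1/5)·(y/x)^(3) = P_x/P_y.
Solve for the ratio: y/x = [5·P_x/P_y]^(1/3).
Substitute y = (y/x)·x into the budget: x* = M/(P_x + P_y·(y/x)).
Numerically y/x = 1.961155, so x* = 144/(13.2 + 8.75·1.961155) = 4.7431 and y* = 1.961155·4.7431 = 9.3019.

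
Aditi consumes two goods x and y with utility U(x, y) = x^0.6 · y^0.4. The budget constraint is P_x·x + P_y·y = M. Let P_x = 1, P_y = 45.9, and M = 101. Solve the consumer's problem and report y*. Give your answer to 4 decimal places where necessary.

y* = 0.8802

The MRS is (3/2)·y/x. Set MRS = P_x/P_y.
Rearranging, P_y·y = (2/3)·P_x·x. Substituting into the budget gives P_x·x·(1 + (2/3)) = M.
Demand: x*(P_x,P_y,M) = 0.6·M/P_x and y* = 0.4·M/P_y.
At P_x=1, P_y=45.9, M=101: y* = 0.4·101/45.9 = 0.8802.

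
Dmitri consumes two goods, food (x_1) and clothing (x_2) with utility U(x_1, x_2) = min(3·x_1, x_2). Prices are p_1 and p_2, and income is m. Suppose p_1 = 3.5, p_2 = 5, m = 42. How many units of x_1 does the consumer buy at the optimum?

With perfect complements, no substitution: consume in ratio x_1:x_2 = 1:3.
Budget: p_1·x_1 + p_2·3·x_1 = m, so (p_1 + 3·p_2)·x_1 = m.
Demand: x_1*(p_1,p_2,m) = m/(p_1 + 3·p_2), x_2* = 3·m/(p_1 + 3·p_2).
Here 3.5 + 3·5 = 18.5, giving x_1* = 2.2703.

x_1* = 2.2703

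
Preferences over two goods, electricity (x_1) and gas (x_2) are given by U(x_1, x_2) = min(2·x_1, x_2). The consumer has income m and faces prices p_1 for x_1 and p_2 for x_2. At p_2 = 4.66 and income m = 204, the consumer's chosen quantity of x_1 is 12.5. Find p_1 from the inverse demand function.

With perfect complements, no substitution: consume in ratio x_1:x_2 = 1:2.
Budget: p_1·x_1 + p_2·2·x_1 = m, so (p_1 + 2·p_2)·x_1 = m.
Demand: x_1*(p_1,p_2,m) = m/(p_1 + 2·p_2), x_2* = 2·m/(p_1 + 2·p_2).
Set x_1* = 12.5 in the demand function and solve for p_1: p_1 = 7.

p_1 = 7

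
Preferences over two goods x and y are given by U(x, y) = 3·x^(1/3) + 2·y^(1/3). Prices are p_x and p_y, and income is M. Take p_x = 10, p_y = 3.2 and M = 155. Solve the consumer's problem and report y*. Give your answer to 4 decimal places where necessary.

y* = 23.7528

MU_x ∝ 3·x^(-2/3), MU_y ∝ 2·y^(-2/3), so MRS = (3/2)·(y/x)^(2/3) = p_x/p_y.
Hence y/x = ((2/3)·p_x/p_y)^(1/(2/3)), i.e. raised to the 1.5 power.
With the ratio pinned down, the budget gives x* = M/(p_x + p_y·(y/x)) and y* = (y/x)·x*.
Numerically y/x = 3.007033, so x* = 155/(10 + 3.2·3.007033) = 7.8991 and y* = 3.007033·7.8991 = 23.7528.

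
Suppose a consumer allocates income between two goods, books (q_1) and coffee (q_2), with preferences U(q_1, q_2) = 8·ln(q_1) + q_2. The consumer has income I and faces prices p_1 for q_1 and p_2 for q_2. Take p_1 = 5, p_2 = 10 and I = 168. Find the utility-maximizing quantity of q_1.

q_1* = 16

MU_q_1 = 8/q_1, MU_q_2 = 1. Tangency: 8/q_1 = p_1/p_2.
So q_1*(p_1,p_2) = 8·p_2/p_1, independent of income; and q_2* = (I − 8·p_2)/p_2.
At the given prices: q_1* = 8·10/5 = 16.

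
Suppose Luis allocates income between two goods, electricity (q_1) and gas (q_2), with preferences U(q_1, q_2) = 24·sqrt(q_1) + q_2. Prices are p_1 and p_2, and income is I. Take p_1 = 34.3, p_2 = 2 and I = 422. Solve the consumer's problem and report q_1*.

Set MRS = p_1/p_2: 12·q_1^(−1/2) = p_1/p_2.
Solve: √q_1 = 12·p_2/p_1, so q_1*(p_1,p_2) = (12·p_2/p_1)², and q_2* = (I − p_1·q_1*)/p_2.
Plugging in: q_1* = (12·2/34.3)² = 0.4896.

q_1* = 0.4896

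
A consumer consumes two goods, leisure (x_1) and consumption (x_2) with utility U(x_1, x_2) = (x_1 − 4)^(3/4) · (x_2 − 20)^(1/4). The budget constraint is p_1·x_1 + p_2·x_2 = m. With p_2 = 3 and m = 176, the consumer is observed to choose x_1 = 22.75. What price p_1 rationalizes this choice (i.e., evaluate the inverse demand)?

p_1 = 4

Let x_1' = x_1−4, x_2' = x_2−20. MRS = 3·x_2'/x_1' = p_1/p_2.
Substituting into the budget: x_1* = 4 + 0.75·(m − 4·p_1 − 20·p_2)/p_1, and x_2* = 20 + 0.25·(…)/p_2.
Set x_1* = 22.75 in the demand function and solve for p_1: p_1 = 4.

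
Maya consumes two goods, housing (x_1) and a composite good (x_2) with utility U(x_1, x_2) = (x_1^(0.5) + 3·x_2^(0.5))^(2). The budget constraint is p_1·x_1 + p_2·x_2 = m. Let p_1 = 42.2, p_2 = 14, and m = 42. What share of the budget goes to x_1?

share on x_1 = 0.0356

From the CES first-order condition, (1/3)·(x_2/x_1)^(0.5) = p_1/p_2.
Hence x_2/x_1 = (3·p_1/p_2)^(1/(0.5)), i.e. raised to the 2 power.
With the ratio pinned down, the budget gives x_1* = m/(p_1 + p_2·(x_2/x_1)) and x_2* = (x_2/x_1)·x_1*.
Numerically x_2/x_1 = 81.773265, so x_1* = 42/(42.2 + 14·81.773265) = 0.0354 and x_2* = 81.773265·0.0354 = 2.8933.
Expenditure on x_1: 42.2·0.0354 = 1.4931; share = 0.0356.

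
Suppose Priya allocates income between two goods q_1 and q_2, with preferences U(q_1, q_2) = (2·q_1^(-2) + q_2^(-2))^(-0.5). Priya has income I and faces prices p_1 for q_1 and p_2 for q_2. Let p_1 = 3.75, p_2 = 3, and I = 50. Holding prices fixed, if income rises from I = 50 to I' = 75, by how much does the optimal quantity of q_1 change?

Δq_1* = 3.9589

From the CES first-order condition, 2·(q_2/q_1)^(3) = p_1/p_2.
Hence q_2/q_1 = ((1/2)·p_1/p_2)^(1/(3)), i.e. raised to the 1/3 power.
With the ratio pinned down, the budget gives q_1* = I/(p_1 + p_2·(q_2/q_1)) and q_2* = (q_2/q_1)·q_1*.
Numerically q_2/q_1 = 0.854988, so q_1* = 50/(3.75 + 3·0.854988) = 7.9177.
At I' = 75: q_1* = 11.8766. Change: 11.8766 − 7.9177 = 3.9589.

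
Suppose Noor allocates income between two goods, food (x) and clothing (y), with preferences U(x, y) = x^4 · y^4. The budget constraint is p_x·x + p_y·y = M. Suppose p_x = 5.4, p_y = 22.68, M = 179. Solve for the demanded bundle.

At p_x=5.4, p_y=22.68, M=179: x* = 0.5·179/5.4 = 16.5741, y* = 3.9462.

x* = 16.5741, y* = 3.9462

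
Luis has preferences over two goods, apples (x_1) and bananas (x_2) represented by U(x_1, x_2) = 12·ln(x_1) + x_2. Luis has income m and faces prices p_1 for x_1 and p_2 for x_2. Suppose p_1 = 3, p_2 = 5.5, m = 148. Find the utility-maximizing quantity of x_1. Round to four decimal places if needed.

MU_x_1 = 12/x_1, MU_x_2 = 1. Tangency: 12/x_1 = p_1/p_2.
So x_1*(p_1,p_2) = 12·p_2/p_1, independent of income; and x_2* = (m − 12·p_2)/p_2.
At the given prices: x_1* = 12·5.5/3 = 22.

x_1* = 22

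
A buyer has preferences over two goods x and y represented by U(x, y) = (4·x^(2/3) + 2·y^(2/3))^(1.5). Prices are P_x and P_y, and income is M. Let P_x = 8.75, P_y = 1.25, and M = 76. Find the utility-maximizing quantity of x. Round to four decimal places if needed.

x* = 1.219

From the CES first-order condition, 2·(y/x)^(1/3) = P_x/P_y.
Solve for the ratio: y/x = [(1/2)·P_x/P_y]^(3).
Substitute y = (y/x)·x into the budget: x* = M/(P_x + P_y·(y/x)).
Numerically y/x = 42.875, so x* = 76/(8.75 + 1.25·42.875) = 1.219.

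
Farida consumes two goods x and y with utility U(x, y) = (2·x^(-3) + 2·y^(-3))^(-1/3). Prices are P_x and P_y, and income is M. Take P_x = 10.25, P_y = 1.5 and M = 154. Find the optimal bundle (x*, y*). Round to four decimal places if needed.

x* = 12.1497, y* = 19.6437

MRS = MU_x/MU_y = (y/x)^(4). Set equal to P_x/P_y.
Solve for the ratio: y/x = [P_x/P_y]^(0.25).
With the ratio pinned down, the budget gives x* = M/(P_x + P_y·(y/x)) and y* = (y/x)·x*.
Numerically y/x = 1.616807, so x* = 154/(10.25 + 1.5·1.616807) = 12.1497 and y* = 1.616807·12.1497 = 19.6437.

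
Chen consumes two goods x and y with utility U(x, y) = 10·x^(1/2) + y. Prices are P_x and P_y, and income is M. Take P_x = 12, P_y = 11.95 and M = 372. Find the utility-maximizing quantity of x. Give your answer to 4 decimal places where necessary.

x* = 24.7921

MU_x = 5/√x, MU_y = 1. Tangency: 5/√x = P_x/P_y.
Solve: √x = 5·P_y/P_x, so x*(P_x,P_y) = (5·P_y/P_x)², and y* = (M − P_x·x*)/P_y.
Plugging in: x* = (5·11.95/12)² = 24.7921.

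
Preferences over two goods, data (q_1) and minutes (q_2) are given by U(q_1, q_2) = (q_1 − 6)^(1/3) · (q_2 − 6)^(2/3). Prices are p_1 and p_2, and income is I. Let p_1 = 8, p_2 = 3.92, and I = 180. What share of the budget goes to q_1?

share on q_1 = 0.4676

MRS = (1/2)·(q_2−6)/(q_1−6). Tangency with p_1/p_2 gives q_2−6 = 2·(p_1/p_2)·(q_1−6).
After buying the subsistence bundle (6, 6), a share 1/3 of the remaining income goes to q_1: q_1* = 6 + 1/3·(I − 6p_1 − 6p_2)/p_1.
Discretionary income = 180 − 6·8 − 6·3.92 = 108.48; q_1* = 6 + 1/3·108.48/8 = 10.52; q_2* = 6 + 2/3·108.48/3.92 = 24.449.
Expenditure on q_1: 8·10.52 = 84.16; share = 0.4676.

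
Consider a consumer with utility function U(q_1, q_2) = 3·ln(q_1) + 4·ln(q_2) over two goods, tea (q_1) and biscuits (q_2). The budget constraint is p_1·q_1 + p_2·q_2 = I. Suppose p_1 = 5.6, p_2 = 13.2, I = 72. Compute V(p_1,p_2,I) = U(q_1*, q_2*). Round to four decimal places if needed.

Tangency: MRS = (3/4)·q_2/q_1 = p_1/p_2.
So 3·p_2·q_2 = 4·p_1·q_1; combined with the budget, a share 3/7 of income goes to q_1.
Demand: q_1*(p_1,p_2,I) = 3/7·I/p_1 and q_2* = 4/7·I/p_2.
At p_1=5.6, p_2=13.2, I=72: q_1* = 3/7·72/5.6 = 5.5102, q_2* = 3.1169.
Utility at the optimum: U(5.5102, 3.1169) = 9.6671.

V = 9.6671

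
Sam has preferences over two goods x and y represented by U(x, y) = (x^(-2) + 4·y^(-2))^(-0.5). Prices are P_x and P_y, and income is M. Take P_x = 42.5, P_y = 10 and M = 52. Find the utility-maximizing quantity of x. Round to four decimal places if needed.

x* = 0.7623

From the CES first-order condition, (1/4)·(y/x)^(3) = P_x/P_y.
Solve for the ratio: y/x = [4·P_x/P_y]^(1/3).
With the ratio pinned down, the budget gives x* = M/(P_x + P_y·(y/x)) and y* = (y/x)·x*.
Numerically y/x = 2.571282, so x* = 52/(42.5 + 10·2.571282) = 0.7623.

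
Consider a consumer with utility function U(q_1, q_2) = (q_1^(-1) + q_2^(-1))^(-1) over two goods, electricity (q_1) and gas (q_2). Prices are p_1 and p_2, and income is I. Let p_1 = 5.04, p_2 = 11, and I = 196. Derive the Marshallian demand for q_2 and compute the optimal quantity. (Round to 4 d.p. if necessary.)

From the CES first-order condition, (q_2/q_1)^(2) = p_1/p_2.
Hence q_2/q_1 = (p_1/p_2)^(1/(2)), i.e. raised to the 0.5 power.
Substitute q_2 = (q_2/q_1)·q_1 into the budget: q_1* = I/(p_1 + p_2·(q_2/q_1)).
Numerically q_2/q_1 = 0.676891, so q_1* = 196/(5.04 + 11·0.676891) = 15.6978 and q_2* = 0.676891·15.6978 = 10.6257.

q_2* = 10.6257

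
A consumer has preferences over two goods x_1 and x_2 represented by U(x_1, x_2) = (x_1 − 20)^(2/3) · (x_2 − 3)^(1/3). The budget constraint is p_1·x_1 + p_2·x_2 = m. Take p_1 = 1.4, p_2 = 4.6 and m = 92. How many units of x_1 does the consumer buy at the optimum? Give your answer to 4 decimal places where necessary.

x_1* = 43.9048

After buying the subsistence bundle (20, 3), a share 2/3 of the remaining income goes to x_1: x_1* = 20 + 2/3·(m − 20p_1 − 3p_2)/p_1.
Discretionary income = 92 − 20·1.4 − 3·4.6 = 50.2; x_1* = 20 + 2/3·50.2/1.4 = 43.9048.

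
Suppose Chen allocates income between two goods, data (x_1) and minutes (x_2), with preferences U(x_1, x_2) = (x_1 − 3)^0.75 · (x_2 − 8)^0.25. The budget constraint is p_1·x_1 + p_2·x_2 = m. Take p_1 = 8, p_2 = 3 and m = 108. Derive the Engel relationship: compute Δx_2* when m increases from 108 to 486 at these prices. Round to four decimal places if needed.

Δx_2* = 31.5

Discretionary income = 108 − 3·8 − 8·3 = 60; x_2* = 8 + 0.25·60/3 = 13.
At m' = 486: x_2* = 44.5. Change: 44.5 − 13 = 31.5.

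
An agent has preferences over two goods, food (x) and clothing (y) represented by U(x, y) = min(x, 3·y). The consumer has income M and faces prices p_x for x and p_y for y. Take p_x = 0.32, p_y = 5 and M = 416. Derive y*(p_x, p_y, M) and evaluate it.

y* = 69.7987

With perfect complements, no substitution: consume in ratio x:y = 3:1.
Budget: p_x·x + p_y·(1/3)·x = M, so (3·p_x + p_y)·x = 3·M.
Demand: x*(p_x,p_y,M) = 3·M/(3·p_x + p_y), y* = M/(3·p_x + p_y).
Here 3·0.32 + 5 = 5.96, giving y* = 69.7987.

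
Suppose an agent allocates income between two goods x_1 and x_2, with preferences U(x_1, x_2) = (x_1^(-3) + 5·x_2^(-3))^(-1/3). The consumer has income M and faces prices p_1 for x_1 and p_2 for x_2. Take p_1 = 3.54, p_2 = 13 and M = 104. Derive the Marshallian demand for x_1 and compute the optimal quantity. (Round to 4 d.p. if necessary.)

From the CES first-order condition, (1/5)·(x_2/x_1)^(4) = p_1/p_2.
Solve for the ratio: x_2/x_1 = [5·p_1/p_2]^(0.25).
Substitute x_2 = (x_2/x_1)·x_1 into the budget: x_1* = M/(p_1 + p_2·(x_2/x_1)).
Numerically x_2/x_1 = 1.080208, so x_1* = 104/(3.54 + 13·1.080208) = 5.9149.

x_1* = 5.9149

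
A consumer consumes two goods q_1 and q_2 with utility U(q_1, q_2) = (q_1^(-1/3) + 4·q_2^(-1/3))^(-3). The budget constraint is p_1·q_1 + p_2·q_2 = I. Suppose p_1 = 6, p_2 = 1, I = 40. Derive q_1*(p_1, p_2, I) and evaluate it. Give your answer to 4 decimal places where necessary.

q_1* = 2.3748

MRS = MU_q_1/MU_q_2 = (1/4)·(q_2/q_1)^(4/3). Set equal to p_1/p_2.
Solve for the ratio: q_2/q_1 = [4·p_1/p_2]^(0.75).
Substitute q_2 = (q_2/q_1)·q_1 into the budget: q_1* = I/(p_1 + p_2·(q_2/q_1)).
Numerically q_2/q_1 = 10.843224, so q_1* = 40/(6 + 1·10.843224) = 2.3748.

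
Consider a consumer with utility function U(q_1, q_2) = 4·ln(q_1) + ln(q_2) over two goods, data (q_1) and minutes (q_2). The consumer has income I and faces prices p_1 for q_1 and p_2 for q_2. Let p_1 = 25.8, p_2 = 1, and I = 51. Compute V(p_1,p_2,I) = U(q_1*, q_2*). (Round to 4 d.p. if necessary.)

MU_q_1/MU_q_2 = (4·q_2)/(q_1); tangency sets this equal to p_1/p_2.
Rearranging, p_2·q_2 = (1/4)·p_1·q_1. Substituting into the budget gives p_1·q_1·(1 + (1/4)) = I.
Demand: q_1*(p_1,p_2,I) = 0.8·I/p_1 and q_2* = 0.2·I/p_2.
At p_1=25.8, p_2=1, I=51: q_1* = 0.8·51/25.8 = 1.5814, q_2* = 10.2.
Utility at the optimum: U(1.5814, 10.2) = 4.1556.

V = 4.1556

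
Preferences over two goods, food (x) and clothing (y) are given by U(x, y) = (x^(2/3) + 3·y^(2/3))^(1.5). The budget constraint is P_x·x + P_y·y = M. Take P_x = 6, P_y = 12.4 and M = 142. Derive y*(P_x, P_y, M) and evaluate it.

y* = 9.8875

From the CES first-order condition, (1/3)·(y/x)^(1/3) = P_x/P_y.
Solve for the ratio: y/x = [3·P_x/P_y]^(3).
Substitute y = (y/x)·x into the budget: x* = M/(P_x + P_y·(y/x)).
Numerically y/x = 3.05881, so x* = 142/(6 + 12.4·3.05881) = 3.2325 and y* = 3.05881·3.2325 = 9.8875.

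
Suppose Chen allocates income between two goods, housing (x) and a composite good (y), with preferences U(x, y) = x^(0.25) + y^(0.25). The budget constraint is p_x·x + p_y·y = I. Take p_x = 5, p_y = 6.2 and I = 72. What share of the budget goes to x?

MRS = MU_x/MU_y = (y/x)^(0.75). Set equal to p_x/p_y.
Solve for the ratio: y/x = [p_x/p_y]^(4/3).
Substitute y = (y/x)·x into the budget: x* = I/(p_x + p_y·(y/x)).
Numerically y/x = 0.75065, so x* = 72/(5 + 6.2·0.75065) = 7.458 and y* = 0.75065·7.458 = 5.5984.
Expenditure on x: 5·7.458 = 37.2901; share = 0.5179.

share on x = 0.5179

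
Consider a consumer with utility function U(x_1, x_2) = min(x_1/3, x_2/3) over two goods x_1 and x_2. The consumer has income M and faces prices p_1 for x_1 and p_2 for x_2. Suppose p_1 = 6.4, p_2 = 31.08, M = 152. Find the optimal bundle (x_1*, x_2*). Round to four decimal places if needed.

x_1* = 4.0555, x_2* = 4.0555

With perfect complements, no substitution: consume in ratio x_1:x_2 = 3:3.
Budget: p_1·x_1 + p_2·x_1 = M, so (3·p_1 + 3·p_2)·x_1 = 3·M.
Demand: x_1*(p_1,p_2,M) = 3·M/(3·p_1 + 3·p_2), x_2* = 3·M/(3·p_1 + 3·p_2).
Here 3·6.4 + 3·31.08 = 112.44, giving x_1* = 4.0555 and x_2* = 4.0555.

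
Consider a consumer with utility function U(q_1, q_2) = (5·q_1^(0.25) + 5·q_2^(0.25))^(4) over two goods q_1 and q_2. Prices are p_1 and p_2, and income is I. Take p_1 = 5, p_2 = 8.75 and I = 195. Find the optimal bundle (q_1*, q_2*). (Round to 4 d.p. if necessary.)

MU_q_1 ∝ 5·q_1^(-0.75), MU_q_2 ∝ 5·q_2^(-0.75), so MRS = (q_2/q_1)^(0.75) = p_1/p_2.
Hence q_2/q_1 = (p_1/p_2)^(1/(0.75)), i.e. raised to the 4/3 power.
Substitute q_2 = (q_2/q_1)·q_1 into the budget: q_1* = I/(p_1 + p_2·(q_2/q_1)).
Numerically q_2/q_1 = 0.474187, so q_1* = 195/(5 + 8.75·0.474187) = 21.3135 and q_2* = 0.474187·21.3135 = 10.1066.

q_1* = 21.3135, q_2* = 10.1066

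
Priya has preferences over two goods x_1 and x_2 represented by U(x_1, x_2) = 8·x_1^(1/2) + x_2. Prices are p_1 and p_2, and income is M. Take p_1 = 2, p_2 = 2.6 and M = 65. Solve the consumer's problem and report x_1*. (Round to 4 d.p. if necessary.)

Set MRS = p_1/p_2: 4·x_1^(−1/2) = p_1/p_2.
Solve: √x_1 = 4·p_2/p_1, so x_1*(p_1,p_2) = (4·p_2/p_1)², and x_2* = (M − p_1·x_1*)/p_2.
Plugging in: x_1* = (4·2.6/2)² = 27.04.

x_1* = 27.04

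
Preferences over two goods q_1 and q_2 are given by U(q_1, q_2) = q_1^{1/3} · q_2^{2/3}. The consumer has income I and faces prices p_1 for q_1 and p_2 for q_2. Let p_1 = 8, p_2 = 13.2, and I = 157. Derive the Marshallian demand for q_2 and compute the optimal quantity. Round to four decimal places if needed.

q_2* = 7.9293

The MRS is (1/2)·q_2/q_1. Set MRS = p_1/p_2.
So 1/3·p_2·q_2 = 2/3·p_1·q_1; combined with the budget, a share 1/3 of income goes to q_1.
Demand: q_1*(p_1,p_2,I) = 1/3·I/p_1 and q_2* = 2/3·I/p_2.
At p_1=8, p_2=13.2, I=157: q_2* = 2/3·157/13.2 = 7.9293.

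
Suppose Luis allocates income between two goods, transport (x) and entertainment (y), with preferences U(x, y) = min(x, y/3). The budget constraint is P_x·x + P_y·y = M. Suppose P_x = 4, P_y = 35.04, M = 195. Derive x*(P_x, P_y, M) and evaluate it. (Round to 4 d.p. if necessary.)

x* = 1.787

Leontief preferences: the optimum is at the kink where x/1 = y/3, i.e. y = 3·x.
Budget: P_x·x + P_y·3·x = M, so (P_x + 3·P_y)·x = M.
Demand: x*(P_x,P_y,M) = M/(P_x + 3·P_y), y* = 3·M/(P_x + 3·P_y).
Here 4 + 3·35.04 = 109.12, giving x* = 1.787.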